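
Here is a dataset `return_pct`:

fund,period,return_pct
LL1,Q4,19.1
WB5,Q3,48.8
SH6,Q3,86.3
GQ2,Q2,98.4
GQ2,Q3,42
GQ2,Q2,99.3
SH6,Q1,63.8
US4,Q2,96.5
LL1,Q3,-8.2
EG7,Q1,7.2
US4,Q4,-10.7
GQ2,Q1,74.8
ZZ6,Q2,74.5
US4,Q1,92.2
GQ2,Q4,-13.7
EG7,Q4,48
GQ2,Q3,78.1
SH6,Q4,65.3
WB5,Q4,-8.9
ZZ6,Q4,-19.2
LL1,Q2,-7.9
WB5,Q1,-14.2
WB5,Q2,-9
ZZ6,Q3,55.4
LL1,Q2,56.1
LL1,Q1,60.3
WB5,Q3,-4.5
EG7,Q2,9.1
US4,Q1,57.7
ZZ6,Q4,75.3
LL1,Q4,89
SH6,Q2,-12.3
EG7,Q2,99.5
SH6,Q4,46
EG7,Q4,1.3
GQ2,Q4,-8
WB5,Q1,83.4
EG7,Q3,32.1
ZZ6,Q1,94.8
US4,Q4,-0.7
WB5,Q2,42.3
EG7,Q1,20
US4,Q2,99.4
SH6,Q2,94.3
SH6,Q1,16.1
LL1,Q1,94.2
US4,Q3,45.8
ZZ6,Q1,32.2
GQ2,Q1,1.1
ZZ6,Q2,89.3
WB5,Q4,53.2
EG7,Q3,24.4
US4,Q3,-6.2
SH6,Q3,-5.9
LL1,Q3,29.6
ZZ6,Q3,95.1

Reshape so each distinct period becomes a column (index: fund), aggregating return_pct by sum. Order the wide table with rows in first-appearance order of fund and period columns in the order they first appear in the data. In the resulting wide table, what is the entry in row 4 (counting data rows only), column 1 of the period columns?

With rows in first-appearance order of fund, row 4 is fund=GQ2. period columns in first-appearance order: Q4, Q3, Q2, Q1; column 1 is Q4.
Long rows with fund=GQ2, period=Q4: -13.7 + -8 = -21.7.

-21.7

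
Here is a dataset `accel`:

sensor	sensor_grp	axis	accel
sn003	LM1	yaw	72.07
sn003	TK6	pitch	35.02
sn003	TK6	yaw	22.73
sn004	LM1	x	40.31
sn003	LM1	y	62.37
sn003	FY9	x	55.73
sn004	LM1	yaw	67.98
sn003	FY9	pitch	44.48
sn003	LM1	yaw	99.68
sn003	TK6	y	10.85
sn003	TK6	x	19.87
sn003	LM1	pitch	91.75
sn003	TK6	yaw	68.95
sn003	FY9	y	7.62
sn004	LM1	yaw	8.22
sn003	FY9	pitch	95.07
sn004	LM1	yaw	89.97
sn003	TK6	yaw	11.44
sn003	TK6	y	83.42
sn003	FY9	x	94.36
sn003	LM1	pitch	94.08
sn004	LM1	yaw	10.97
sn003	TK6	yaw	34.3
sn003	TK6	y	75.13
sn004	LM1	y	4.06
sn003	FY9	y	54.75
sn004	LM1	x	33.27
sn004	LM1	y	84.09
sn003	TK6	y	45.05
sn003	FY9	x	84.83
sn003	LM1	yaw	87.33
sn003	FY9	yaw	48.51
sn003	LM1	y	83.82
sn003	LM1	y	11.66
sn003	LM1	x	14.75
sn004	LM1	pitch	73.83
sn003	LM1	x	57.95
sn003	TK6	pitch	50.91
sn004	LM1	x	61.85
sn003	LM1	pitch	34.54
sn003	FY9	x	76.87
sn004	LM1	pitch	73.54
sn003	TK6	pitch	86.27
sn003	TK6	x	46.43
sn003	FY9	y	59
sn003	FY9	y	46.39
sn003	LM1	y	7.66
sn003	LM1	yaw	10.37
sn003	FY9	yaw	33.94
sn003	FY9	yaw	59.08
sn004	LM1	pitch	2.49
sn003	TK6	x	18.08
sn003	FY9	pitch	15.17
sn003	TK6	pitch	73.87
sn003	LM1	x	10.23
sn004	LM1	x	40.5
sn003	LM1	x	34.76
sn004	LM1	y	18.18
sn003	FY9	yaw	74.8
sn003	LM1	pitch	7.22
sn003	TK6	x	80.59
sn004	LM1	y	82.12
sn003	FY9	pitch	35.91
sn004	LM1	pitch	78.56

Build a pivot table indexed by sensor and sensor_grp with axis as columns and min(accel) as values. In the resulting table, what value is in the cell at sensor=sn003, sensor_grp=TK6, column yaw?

11.44

Rows with sensor=sn003, sensor_grp=TK6 and axis=yaw: accel values are 22.73, 68.95, 11.44, 34.3.
min(22.73, 68.95, 11.44, 34.3) = 11.44.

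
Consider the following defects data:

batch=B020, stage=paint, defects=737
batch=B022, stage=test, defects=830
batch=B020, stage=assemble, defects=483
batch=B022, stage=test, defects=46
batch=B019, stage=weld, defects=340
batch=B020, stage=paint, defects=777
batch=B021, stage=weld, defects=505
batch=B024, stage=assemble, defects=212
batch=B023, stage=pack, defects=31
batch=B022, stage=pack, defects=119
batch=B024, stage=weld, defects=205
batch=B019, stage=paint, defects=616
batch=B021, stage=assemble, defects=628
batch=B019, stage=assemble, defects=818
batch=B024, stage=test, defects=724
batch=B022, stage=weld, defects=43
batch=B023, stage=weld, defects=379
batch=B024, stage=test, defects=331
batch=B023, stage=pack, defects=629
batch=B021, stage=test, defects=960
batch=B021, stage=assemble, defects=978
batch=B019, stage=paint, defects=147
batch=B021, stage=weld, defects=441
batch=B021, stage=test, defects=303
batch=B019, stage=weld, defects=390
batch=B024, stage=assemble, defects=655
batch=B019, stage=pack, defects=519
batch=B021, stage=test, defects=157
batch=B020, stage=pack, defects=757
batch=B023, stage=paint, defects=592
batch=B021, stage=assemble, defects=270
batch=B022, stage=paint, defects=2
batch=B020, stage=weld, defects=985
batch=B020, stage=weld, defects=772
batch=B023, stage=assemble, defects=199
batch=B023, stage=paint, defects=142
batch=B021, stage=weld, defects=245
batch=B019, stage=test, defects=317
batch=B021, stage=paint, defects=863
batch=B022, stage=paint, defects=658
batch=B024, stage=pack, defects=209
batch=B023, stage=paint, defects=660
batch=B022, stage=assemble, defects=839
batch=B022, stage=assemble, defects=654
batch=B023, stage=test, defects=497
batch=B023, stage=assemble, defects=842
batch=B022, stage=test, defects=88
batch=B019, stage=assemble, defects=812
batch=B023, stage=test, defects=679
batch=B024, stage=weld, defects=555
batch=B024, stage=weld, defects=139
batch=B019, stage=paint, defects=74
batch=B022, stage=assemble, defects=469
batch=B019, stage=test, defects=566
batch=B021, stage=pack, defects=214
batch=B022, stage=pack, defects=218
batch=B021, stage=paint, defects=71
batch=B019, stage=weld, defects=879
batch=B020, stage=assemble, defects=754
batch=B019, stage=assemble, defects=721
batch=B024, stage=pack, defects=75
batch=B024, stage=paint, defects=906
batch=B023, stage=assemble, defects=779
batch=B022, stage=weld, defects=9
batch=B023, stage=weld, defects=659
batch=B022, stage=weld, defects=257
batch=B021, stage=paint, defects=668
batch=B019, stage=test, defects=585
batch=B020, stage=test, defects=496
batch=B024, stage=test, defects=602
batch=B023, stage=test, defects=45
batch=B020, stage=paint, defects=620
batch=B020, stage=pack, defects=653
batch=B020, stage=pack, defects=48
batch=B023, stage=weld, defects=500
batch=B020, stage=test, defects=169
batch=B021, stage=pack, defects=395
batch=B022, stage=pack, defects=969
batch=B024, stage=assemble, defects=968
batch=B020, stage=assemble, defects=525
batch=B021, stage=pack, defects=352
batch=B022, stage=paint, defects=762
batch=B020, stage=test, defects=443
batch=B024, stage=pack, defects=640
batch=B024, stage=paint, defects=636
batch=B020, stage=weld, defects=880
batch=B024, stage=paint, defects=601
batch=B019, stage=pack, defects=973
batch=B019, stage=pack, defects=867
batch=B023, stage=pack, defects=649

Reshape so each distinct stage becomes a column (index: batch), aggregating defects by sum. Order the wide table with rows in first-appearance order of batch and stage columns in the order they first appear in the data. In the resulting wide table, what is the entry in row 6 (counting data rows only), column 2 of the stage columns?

With rows in first-appearance order of batch, row 6 is batch=B023. stage columns in first-appearance order: paint, test, assemble, weld, pack; column 2 is test.
Long rows with batch=B023, stage=test: 497 + 679 + 45 = 1221.

1221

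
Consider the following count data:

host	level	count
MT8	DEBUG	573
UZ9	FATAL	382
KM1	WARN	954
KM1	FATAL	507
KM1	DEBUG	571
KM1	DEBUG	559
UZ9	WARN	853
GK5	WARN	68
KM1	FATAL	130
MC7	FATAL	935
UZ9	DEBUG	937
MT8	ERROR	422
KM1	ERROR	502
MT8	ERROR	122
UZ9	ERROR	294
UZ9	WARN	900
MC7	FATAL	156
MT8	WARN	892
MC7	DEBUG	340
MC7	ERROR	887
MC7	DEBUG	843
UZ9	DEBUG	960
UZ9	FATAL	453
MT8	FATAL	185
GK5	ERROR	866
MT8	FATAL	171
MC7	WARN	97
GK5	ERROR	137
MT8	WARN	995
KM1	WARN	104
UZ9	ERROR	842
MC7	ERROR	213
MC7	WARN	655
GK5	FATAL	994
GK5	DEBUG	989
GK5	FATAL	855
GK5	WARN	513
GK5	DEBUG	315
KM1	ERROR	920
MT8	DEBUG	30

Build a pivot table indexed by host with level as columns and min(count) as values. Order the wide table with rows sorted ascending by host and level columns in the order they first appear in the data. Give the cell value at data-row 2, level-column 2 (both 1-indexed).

With rows sorted ascending by host, row 2 is host=KM1. level columns in first-appearance order: DEBUG, FATAL, WARN, ERROR; column 2 is FATAL.
Long rows with host=KM1, level=FATAL: min(507, 130) = 130.

130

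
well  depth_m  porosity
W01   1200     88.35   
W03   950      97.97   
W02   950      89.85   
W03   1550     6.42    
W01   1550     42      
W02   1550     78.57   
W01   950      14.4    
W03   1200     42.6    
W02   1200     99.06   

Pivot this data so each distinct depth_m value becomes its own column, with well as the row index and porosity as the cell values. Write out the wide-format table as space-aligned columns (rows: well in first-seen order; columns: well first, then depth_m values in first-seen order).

Columns: well plus the 3 distinct depth_m values (1200, 950, 1550).
For example, row W01 column 1200 takes porosity=88.35 from the long row (W01, 1200).

well  1200   950    1550 
W01   88.35  14.4   42   
W03   42.6   97.97  6.42 
W02   99.06  89.85  78.57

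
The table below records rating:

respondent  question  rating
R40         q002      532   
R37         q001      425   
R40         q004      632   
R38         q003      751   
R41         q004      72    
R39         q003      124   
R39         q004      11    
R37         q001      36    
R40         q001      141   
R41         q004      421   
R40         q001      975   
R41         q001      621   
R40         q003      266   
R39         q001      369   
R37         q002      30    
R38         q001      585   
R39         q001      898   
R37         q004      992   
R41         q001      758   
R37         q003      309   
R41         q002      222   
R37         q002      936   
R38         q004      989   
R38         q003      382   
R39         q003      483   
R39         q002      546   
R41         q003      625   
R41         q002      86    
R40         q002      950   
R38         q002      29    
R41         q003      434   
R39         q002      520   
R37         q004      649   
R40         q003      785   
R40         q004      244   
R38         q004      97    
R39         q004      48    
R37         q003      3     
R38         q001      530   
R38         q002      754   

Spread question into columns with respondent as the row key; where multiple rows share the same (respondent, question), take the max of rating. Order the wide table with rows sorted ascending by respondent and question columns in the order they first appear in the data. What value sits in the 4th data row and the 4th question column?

785

With rows sorted ascending by respondent, row 4 is respondent=R40. question columns in first-appearance order: q002, q001, q004, q003; column 4 is q003.
Long rows with respondent=R40, question=q003: max(266, 785) = 785.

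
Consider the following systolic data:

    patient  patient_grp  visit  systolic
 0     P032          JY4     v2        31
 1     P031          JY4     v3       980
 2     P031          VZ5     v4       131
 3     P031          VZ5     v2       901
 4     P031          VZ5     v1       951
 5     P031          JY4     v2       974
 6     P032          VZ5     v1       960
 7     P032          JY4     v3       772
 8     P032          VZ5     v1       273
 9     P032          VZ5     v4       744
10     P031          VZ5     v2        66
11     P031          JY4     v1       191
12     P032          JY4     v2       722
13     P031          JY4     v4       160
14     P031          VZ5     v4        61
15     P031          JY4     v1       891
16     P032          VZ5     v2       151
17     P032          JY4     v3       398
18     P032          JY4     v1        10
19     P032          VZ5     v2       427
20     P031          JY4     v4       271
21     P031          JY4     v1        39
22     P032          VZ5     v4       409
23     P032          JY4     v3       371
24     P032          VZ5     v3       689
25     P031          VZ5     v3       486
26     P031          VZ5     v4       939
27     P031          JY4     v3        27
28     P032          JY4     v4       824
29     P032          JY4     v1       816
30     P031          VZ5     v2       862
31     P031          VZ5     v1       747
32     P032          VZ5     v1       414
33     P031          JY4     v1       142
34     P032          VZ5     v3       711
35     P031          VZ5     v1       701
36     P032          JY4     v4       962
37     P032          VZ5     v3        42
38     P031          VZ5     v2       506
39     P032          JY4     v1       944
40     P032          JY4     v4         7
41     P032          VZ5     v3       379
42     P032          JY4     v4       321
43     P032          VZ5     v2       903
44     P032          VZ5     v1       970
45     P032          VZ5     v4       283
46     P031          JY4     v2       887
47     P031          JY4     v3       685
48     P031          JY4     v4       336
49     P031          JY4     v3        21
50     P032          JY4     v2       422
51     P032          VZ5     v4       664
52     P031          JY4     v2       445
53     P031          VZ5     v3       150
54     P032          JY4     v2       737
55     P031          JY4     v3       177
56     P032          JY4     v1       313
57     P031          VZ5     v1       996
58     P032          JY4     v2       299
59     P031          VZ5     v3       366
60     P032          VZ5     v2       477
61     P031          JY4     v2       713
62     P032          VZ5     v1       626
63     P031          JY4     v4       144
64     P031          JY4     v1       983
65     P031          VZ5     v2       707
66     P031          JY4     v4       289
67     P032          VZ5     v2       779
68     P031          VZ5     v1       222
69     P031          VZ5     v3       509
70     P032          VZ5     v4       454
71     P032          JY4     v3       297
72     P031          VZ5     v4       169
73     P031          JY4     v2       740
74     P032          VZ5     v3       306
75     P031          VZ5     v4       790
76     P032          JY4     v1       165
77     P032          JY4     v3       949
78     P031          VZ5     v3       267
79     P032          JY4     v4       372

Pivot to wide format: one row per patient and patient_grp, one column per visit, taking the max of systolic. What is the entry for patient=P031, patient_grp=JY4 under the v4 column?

Rows with patient=P031, patient_grp=JY4 and visit=v4: systolic values are 160, 271, 336, 144, 289.
max(160, 271, 336, 144, 289) = 336.

336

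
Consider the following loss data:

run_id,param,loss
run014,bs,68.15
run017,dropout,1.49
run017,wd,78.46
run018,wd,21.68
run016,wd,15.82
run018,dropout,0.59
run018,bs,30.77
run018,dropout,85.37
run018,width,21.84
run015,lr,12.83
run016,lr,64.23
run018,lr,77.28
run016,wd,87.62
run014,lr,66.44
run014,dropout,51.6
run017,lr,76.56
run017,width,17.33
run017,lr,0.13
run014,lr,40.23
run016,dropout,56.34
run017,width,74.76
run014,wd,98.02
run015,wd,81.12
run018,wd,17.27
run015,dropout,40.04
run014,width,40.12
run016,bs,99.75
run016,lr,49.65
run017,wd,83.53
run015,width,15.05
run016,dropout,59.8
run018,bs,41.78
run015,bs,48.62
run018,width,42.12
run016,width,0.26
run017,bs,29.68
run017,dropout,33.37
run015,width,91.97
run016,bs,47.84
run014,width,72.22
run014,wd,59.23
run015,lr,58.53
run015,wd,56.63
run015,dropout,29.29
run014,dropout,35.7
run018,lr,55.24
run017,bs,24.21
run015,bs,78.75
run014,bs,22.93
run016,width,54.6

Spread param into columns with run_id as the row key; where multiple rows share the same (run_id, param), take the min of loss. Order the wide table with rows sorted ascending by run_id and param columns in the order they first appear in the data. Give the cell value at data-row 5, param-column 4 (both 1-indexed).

With rows sorted ascending by run_id, row 5 is run_id=run018. param columns in first-appearance order: bs, dropout, wd, width, lr; column 4 is width.
Long rows with run_id=run018, param=width: min(21.84, 42.12) = 21.84.

21.84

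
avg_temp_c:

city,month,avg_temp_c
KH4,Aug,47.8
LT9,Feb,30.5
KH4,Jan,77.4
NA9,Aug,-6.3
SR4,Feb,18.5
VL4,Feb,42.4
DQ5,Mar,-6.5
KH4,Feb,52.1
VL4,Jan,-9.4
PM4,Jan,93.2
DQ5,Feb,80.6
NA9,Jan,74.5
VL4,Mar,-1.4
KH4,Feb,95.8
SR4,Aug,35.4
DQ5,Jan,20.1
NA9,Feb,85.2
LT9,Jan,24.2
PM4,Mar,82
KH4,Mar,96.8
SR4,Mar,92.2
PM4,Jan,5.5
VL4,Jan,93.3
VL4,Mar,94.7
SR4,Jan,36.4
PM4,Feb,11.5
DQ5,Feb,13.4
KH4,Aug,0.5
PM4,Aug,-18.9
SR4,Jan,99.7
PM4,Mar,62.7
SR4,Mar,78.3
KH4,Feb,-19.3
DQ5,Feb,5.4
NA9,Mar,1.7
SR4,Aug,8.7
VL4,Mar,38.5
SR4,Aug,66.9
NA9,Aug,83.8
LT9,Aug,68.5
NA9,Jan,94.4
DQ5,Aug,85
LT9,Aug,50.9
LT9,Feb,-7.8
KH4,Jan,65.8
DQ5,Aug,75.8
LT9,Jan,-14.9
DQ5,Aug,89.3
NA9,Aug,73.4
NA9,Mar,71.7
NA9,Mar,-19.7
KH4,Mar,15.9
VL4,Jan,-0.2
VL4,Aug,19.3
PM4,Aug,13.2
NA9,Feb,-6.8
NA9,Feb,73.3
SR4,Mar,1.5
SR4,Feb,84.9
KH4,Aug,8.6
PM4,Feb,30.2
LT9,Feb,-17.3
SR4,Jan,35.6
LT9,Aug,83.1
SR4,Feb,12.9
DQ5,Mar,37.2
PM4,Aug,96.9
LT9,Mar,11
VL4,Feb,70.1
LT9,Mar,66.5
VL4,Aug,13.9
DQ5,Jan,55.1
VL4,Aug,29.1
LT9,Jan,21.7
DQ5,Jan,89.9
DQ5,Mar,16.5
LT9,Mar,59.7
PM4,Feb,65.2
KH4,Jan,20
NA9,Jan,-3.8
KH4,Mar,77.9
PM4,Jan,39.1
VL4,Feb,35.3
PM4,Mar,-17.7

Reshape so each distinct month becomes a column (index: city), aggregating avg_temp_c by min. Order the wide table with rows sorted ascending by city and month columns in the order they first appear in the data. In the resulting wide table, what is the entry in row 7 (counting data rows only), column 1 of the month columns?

13.9

With rows sorted ascending by city, row 7 is city=VL4. month columns in first-appearance order: Aug, Feb, Jan, Mar; column 1 is Aug.
Long rows with city=VL4, month=Aug: min(19.3, 13.9, 29.1) = 13.9.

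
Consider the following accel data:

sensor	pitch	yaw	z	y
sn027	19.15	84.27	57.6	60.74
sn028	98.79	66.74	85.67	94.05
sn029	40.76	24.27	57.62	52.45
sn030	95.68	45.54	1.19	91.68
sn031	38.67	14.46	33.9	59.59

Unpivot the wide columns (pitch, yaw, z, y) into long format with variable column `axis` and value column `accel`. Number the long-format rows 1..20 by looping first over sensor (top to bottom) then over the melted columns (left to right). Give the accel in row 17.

38.67

20 rows total (5 × 4). Row 17: index ⌊(17-1)/4⌋ = 4 into sensor → sn031; (17-1) mod 4 = 0 into the melted columns → pitch.
So row 17 is (sn031, pitch, 38.67); accel = 38.67.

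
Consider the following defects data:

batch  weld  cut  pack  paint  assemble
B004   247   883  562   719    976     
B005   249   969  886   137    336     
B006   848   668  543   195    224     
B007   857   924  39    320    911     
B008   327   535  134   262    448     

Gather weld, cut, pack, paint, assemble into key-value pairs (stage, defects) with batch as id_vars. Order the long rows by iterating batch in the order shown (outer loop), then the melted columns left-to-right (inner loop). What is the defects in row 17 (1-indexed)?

924

25 rows total (5 × 5). Row 17: index ⌊(17-1)/5⌋ = 3 into batch → B007; (17-1) mod 5 = 1 into the melted columns → cut.
So row 17 is (B007, cut, 924); defects = 924.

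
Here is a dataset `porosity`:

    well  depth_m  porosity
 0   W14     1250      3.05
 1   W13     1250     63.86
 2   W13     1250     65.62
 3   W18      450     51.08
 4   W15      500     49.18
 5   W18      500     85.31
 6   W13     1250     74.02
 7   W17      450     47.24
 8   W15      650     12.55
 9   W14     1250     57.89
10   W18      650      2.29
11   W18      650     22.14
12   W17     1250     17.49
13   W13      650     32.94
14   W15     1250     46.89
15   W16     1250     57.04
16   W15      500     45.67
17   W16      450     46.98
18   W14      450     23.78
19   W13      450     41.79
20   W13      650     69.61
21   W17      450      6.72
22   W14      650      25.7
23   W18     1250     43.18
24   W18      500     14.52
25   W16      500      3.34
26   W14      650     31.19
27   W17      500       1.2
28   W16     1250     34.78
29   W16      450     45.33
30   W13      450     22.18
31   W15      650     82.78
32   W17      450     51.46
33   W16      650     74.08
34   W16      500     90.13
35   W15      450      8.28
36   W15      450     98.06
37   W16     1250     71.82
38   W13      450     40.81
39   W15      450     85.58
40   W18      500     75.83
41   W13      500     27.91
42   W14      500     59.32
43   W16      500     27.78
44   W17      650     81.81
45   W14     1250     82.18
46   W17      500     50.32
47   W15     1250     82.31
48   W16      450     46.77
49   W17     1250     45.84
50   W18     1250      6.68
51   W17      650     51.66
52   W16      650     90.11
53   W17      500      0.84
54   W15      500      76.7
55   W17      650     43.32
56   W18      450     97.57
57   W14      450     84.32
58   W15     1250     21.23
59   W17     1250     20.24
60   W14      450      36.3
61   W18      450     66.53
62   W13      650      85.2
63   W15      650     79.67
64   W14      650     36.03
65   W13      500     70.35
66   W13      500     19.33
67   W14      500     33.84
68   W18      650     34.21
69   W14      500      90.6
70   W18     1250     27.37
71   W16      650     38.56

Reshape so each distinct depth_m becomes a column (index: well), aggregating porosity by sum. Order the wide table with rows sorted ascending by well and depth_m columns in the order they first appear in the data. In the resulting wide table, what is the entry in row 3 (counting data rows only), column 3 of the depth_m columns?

171.55

With rows sorted ascending by well, row 3 is well=W15. depth_m columns in first-appearance order: 1250, 450, 500, 650; column 3 is 500.
Long rows with well=W15, depth_m=500: 49.18 + 45.67 + 76.7 = 171.55.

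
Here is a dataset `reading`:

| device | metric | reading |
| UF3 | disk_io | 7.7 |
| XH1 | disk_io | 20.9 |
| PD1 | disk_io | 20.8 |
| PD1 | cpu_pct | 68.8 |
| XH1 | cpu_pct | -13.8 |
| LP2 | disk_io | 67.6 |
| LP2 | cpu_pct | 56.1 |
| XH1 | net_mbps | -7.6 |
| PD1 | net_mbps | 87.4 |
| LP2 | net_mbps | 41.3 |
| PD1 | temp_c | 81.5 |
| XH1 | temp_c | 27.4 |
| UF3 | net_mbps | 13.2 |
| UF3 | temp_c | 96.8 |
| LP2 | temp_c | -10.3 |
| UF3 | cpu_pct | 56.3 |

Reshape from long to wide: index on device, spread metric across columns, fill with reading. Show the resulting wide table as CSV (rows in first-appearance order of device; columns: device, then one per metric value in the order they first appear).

Columns: device plus the 4 distinct metric values (disk_io, cpu_pct, net_mbps, temp_c).
For example, row UF3 column disk_io takes reading=7.7 from the long row (UF3, disk_io).

device,disk_io,cpu_pct,net_mbps,temp_c
UF3,7.7,56.3,13.2,96.8
XH1,20.9,-13.8,-7.6,27.4
PD1,20.8,68.8,87.4,81.5
LP2,67.6,56.1,41.3,-10.3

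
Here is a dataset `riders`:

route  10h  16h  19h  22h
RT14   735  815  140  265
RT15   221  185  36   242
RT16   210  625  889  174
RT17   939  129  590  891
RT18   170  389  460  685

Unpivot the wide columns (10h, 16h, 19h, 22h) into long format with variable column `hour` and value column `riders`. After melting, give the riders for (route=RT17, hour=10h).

Unpivoting turns each (route, wide-column) pair into one long row.
The wide cell at row RT17, column 10h holds 939, so the long row (RT17, 10h) has riders=939.

939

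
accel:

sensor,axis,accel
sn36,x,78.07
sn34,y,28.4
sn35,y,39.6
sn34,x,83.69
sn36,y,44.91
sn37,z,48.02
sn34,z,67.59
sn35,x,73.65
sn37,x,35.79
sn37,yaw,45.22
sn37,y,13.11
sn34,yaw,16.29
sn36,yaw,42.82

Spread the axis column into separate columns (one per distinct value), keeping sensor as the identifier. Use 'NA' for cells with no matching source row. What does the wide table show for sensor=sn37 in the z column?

48.02

The long row with sensor=sn37, axis=z has accel=48.02.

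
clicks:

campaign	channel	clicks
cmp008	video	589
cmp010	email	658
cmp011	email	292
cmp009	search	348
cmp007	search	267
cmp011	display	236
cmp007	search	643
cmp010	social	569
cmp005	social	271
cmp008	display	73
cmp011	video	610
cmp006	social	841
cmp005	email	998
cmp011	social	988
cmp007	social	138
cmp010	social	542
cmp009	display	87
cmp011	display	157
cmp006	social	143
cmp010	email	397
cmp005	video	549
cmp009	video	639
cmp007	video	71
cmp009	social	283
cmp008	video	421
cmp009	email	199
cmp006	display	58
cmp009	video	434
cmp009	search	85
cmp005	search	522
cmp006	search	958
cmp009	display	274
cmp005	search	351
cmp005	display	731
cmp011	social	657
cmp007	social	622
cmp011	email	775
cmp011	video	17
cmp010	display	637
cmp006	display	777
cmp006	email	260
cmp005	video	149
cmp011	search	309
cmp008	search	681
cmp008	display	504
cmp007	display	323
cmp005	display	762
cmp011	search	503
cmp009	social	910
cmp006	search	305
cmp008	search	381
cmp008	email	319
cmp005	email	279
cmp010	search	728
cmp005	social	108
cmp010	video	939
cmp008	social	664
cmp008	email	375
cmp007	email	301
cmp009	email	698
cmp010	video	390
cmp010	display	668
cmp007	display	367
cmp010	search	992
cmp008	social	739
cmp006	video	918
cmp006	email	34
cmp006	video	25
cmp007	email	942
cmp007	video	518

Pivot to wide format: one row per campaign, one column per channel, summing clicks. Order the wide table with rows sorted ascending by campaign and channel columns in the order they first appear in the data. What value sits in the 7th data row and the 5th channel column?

With rows sorted ascending by campaign, row 7 is campaign=cmp011. channel columns in first-appearance order: video, email, search, display, social; column 5 is social.
Long rows with campaign=cmp011, channel=social: 988 + 657 = 1645.

1645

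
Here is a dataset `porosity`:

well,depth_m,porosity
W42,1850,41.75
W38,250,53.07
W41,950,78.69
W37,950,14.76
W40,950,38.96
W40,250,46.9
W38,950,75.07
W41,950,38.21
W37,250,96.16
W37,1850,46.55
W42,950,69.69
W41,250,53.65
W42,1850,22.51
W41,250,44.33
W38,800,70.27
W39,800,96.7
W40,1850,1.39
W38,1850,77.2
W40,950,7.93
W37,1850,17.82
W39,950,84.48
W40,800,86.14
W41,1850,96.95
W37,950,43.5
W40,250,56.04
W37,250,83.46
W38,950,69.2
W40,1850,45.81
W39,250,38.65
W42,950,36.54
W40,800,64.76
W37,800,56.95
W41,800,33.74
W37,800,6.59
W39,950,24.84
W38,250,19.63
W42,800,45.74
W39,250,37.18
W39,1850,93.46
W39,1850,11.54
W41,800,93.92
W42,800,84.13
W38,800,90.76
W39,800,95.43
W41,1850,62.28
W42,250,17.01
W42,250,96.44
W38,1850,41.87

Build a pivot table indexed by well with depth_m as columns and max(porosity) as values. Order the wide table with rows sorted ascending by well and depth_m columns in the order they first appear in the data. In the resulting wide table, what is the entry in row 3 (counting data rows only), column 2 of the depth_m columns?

38.65

With rows sorted ascending by well, row 3 is well=W39. depth_m columns in first-appearance order: 1850, 250, 950, 800; column 2 is 250.
Long rows with well=W39, depth_m=250: max(38.65, 37.18) = 38.65.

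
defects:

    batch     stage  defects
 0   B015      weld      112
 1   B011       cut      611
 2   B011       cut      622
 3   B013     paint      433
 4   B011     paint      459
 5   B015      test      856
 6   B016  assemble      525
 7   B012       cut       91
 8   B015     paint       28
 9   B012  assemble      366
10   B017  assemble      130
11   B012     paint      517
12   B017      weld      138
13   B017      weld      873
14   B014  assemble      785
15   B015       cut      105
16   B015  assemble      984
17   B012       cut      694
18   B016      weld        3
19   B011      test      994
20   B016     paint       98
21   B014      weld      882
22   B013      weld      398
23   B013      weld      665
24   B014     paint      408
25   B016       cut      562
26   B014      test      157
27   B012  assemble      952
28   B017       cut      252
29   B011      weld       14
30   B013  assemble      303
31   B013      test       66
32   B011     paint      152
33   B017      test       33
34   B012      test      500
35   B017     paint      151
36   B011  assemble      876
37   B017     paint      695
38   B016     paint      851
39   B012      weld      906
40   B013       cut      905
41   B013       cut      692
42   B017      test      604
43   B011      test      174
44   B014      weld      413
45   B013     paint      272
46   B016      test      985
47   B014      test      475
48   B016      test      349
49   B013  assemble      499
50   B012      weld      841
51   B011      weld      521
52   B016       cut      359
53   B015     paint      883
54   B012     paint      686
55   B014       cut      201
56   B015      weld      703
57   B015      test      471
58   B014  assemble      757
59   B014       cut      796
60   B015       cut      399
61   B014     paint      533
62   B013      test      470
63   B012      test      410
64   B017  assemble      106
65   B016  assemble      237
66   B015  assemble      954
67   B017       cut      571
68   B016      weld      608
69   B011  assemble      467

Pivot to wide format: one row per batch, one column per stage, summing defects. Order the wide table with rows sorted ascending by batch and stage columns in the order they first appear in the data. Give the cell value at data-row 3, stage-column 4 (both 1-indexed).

With rows sorted ascending by batch, row 3 is batch=B013. stage columns in first-appearance order: weld, cut, paint, test, assemble; column 4 is test.
Long rows with batch=B013, stage=test: 66 + 470 = 536.

536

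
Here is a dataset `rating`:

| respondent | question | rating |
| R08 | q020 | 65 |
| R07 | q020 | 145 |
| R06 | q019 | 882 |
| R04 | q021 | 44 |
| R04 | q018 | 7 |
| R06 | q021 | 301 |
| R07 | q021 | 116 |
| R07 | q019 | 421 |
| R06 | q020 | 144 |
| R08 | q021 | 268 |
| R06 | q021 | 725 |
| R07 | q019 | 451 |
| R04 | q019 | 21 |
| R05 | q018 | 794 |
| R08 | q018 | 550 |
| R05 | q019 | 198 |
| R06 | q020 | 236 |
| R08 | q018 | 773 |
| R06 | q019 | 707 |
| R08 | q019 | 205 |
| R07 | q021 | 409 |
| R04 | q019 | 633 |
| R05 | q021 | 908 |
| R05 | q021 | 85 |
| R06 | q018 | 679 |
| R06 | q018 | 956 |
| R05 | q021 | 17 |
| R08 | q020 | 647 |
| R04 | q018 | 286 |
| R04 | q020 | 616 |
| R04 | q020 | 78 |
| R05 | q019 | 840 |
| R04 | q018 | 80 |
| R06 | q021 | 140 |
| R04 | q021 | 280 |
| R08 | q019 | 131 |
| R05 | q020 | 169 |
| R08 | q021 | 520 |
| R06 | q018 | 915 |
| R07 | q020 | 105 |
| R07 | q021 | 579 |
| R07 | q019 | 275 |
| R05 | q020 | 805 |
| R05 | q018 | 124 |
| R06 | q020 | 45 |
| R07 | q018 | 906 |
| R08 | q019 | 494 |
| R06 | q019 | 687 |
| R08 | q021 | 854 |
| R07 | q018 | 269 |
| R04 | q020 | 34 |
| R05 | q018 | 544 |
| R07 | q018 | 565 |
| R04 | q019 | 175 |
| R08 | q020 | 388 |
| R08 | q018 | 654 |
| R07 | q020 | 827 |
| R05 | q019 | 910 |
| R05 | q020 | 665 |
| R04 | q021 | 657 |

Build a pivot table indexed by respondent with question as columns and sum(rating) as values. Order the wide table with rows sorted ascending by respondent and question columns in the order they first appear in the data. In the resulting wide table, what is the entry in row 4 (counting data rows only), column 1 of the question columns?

1077

With rows sorted ascending by respondent, row 4 is respondent=R07. question columns in first-appearance order: q020, q019, q021, q018; column 1 is q020.
Long rows with respondent=R07, question=q020: 145 + 105 + 827 = 1077.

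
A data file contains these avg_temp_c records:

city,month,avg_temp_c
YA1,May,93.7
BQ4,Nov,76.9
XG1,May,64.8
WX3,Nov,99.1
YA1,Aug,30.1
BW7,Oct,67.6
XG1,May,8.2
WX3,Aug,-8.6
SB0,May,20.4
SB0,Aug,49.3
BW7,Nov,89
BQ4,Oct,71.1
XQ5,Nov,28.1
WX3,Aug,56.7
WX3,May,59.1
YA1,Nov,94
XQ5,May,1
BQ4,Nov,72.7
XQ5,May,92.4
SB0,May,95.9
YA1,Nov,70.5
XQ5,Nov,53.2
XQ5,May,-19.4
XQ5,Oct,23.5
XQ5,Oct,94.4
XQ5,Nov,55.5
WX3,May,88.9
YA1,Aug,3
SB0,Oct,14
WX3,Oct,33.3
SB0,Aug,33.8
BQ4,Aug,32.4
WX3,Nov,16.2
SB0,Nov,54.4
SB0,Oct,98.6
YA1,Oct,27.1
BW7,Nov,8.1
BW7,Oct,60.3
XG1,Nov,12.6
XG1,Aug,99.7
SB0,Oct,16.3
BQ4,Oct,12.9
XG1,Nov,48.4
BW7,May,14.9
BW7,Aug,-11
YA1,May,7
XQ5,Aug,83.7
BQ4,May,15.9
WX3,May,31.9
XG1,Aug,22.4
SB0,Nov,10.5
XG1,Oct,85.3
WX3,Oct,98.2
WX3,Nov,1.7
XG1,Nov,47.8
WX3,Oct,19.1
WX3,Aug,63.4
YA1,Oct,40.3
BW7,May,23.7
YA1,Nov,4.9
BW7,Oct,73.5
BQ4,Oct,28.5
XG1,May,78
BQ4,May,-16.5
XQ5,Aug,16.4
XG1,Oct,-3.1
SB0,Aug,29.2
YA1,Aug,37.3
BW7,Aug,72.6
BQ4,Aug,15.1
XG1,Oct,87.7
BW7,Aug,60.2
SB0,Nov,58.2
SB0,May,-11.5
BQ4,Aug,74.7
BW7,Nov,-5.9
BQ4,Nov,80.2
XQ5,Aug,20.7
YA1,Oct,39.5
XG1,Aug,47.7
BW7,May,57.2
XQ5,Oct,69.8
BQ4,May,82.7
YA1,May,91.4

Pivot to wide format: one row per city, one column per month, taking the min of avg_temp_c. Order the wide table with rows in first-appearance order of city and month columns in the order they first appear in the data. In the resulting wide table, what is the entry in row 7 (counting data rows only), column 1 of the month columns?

-19.4

With rows in first-appearance order of city, row 7 is city=XQ5. month columns in first-appearance order: May, Nov, Aug, Oct; column 1 is May.
Long rows with city=XQ5, month=May: min(1, 92.4, -19.4) = -19.4.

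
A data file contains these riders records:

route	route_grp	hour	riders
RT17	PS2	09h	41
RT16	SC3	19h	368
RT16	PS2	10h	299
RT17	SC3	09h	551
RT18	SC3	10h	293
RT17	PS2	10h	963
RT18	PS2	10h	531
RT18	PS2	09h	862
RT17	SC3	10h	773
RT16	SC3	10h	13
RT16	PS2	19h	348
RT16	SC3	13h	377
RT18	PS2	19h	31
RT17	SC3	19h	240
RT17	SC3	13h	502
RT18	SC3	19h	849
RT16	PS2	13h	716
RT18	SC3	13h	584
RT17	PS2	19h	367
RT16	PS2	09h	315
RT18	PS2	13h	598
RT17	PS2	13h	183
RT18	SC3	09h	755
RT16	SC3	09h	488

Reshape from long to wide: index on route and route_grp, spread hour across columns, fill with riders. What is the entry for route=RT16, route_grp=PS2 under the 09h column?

315

Wide layout: rows indexed by route and route_grp, columns are the 4 distinct hour values (09h, 19h, 10h, 13h).
Cell (route=RT16, route_grp=PS2, hour=09h) draws from the long row where route=RT16, route_grp=PS2 and hour=09h, which has riders=315.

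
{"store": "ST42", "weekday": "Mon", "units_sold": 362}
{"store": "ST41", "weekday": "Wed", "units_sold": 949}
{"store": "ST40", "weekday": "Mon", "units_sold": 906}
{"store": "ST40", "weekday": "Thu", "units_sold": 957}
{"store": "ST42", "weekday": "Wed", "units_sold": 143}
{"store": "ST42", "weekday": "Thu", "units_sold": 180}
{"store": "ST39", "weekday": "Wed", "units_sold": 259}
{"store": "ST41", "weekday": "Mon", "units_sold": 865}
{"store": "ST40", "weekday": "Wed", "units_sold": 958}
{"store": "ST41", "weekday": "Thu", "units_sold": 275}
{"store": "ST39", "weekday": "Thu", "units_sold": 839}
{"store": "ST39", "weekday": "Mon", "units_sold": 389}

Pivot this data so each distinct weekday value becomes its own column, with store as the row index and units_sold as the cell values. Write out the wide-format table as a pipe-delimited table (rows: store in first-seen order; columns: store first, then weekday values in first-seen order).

Columns: store plus the 3 distinct weekday values (Mon, Wed, Thu).
For example, row ST42 column Mon takes units_sold=362 from the long row (ST42, Mon).

| store | Mon | Wed | Thu |
| ST42 | 362 | 143 | 180 |
| ST41 | 865 | 949 | 275 |
| ST40 | 906 | 958 | 957 |
| ST39 | 389 | 259 | 839 |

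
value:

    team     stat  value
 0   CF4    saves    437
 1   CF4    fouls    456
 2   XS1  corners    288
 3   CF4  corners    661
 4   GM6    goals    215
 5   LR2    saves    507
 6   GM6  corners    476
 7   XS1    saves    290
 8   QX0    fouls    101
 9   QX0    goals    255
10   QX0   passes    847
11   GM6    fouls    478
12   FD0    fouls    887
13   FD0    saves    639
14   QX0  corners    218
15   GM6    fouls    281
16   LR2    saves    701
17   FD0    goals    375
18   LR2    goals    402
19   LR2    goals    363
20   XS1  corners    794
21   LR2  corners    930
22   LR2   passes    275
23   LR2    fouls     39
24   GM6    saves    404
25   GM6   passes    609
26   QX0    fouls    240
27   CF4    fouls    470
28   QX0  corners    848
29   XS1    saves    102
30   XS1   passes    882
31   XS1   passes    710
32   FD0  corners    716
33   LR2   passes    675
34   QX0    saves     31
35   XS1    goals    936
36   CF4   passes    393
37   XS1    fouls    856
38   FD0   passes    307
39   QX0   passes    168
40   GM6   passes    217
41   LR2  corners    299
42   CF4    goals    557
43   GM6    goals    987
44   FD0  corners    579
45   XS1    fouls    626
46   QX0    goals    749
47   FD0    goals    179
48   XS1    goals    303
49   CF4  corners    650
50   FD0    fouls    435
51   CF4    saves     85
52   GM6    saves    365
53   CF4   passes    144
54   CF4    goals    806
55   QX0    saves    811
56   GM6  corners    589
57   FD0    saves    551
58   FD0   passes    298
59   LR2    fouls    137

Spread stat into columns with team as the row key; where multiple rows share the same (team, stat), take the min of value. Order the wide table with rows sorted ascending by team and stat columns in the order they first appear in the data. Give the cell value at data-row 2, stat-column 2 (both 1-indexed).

With rows sorted ascending by team, row 2 is team=FD0. stat columns in first-appearance order: saves, fouls, corners, goals, passes; column 2 is fouls.
Long rows with team=FD0, stat=fouls: min(887, 435) = 435.

435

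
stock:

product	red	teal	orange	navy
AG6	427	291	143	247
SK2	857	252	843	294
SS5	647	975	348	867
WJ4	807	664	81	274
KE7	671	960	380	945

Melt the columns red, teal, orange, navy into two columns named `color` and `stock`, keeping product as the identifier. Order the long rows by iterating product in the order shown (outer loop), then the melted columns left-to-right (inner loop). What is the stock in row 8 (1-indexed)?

294

20 rows total (5 × 4). Row 8: index ⌊(8-1)/4⌋ = 1 into product → SK2; (8-1) mod 4 = 3 into the melted columns → navy.
So row 8 is (SK2, navy, 294); stock = 294.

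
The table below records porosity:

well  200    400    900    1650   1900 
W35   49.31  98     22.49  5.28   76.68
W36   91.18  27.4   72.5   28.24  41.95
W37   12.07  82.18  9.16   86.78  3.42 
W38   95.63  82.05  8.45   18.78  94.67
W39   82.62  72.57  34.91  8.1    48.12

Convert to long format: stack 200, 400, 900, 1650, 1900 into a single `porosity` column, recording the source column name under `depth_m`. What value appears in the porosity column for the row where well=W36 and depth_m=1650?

Unpivoting turns each (well, wide-column) pair into one long row.
The wide cell at row W36, column 1650 holds 28.24, so the long row (W36, 1650) has porosity=28.24.

28.24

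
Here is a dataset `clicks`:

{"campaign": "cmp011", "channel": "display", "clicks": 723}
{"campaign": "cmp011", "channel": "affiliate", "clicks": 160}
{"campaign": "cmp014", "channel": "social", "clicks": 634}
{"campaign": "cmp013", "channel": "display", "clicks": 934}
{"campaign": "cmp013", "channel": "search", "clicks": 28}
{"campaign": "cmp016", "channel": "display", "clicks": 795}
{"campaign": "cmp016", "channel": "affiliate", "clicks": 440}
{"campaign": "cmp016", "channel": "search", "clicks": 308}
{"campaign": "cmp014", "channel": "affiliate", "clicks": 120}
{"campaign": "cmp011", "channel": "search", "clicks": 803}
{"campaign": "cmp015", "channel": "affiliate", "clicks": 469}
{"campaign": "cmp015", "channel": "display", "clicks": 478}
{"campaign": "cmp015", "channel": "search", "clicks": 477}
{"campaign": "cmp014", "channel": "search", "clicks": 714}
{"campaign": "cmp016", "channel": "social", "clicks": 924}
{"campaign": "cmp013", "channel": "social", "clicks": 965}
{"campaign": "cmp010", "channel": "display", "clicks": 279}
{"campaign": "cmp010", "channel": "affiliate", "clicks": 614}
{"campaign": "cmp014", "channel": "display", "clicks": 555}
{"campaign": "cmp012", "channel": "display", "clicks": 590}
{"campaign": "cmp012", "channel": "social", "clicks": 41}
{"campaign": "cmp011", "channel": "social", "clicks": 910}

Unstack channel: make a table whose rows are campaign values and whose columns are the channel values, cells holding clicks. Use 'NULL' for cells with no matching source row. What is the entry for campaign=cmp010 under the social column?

NULL

No long-format row has campaign=cmp010 and channel=social, so the cell is NULL.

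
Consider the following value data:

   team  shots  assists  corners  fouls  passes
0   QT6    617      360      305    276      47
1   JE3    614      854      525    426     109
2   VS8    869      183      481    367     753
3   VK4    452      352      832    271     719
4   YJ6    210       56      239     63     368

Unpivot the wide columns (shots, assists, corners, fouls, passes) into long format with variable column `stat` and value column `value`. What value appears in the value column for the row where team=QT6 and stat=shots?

Unpivoting turns each (team, wide-column) pair into one long row.
The wide cell at row QT6, column shots holds 617, so the long row (QT6, shots) has value=617.

617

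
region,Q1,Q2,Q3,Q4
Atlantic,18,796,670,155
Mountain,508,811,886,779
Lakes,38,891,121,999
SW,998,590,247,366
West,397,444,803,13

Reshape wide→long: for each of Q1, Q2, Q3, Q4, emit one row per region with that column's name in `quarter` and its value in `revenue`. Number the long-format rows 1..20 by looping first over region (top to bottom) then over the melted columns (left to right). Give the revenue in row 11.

121

20 rows total (5 × 4). Row 11: index ⌊(11-1)/4⌋ = 2 into region → Lakes; (11-1) mod 4 = 2 into the melted columns → Q3.
So row 11 is (Lakes, Q3, 121); revenue = 121.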